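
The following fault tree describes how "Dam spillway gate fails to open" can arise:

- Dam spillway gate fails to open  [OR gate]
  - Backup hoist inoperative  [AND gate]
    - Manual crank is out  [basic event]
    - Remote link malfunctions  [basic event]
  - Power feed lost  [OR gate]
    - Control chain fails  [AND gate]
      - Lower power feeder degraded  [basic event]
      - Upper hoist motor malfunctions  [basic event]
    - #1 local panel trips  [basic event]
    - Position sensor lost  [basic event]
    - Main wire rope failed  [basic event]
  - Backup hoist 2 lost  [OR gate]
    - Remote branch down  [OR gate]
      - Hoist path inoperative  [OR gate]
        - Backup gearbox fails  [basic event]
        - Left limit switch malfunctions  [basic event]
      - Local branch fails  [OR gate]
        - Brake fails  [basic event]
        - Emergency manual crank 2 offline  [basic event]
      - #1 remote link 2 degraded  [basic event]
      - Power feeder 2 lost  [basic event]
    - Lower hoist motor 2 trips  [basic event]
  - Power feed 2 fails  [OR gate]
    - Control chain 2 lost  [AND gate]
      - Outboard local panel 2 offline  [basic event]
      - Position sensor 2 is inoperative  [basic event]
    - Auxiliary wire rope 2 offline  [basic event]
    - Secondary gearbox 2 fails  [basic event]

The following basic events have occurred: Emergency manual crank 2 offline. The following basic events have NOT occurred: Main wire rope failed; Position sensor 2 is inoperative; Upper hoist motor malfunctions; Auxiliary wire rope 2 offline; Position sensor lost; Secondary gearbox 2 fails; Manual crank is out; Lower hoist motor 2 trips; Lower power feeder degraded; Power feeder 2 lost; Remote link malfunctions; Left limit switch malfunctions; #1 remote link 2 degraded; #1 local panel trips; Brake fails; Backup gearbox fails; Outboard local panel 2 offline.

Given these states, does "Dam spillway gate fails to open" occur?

Yes

Backup hoist inoperative [AND]: Manual crank is out=not, Remote link malfunctions=not → not all inputs occur → does not occur.
Control chain fails [AND]: Lower power feeder degraded=not, Upper hoist motor malfunctions=not → not all inputs occur → does not occur.
Power feed lost [OR]: Control chain fails=not, #1 local panel trips=not, Position sensor lost=not, Main wire rope failed=not → no input occurs → does not occur.
Hoist path inoperative [OR]: Backup gearbox fails=not, Left limit switch malfunctions=not → no input occurs → does not occur.
Local branch fails [OR]: Brake fails=not, Emergency manual crank 2 offline=occurs → at least one input occurs → occurs.
Remote branch down [OR]: Hoist path inoperative=not, Local branch fails=occurs, #1 remote link 2 degraded=not, Power feeder 2 lost=not → at least one input occurs → occurs.
Backup hoist 2 lost [OR]: Remote branch down=occurs, Lower hoist motor 2 trips=not → at least one input occurs → occurs.
Control chain 2 lost [AND]: Outboard local panel 2 offline=not, Position sensor 2 is inoperative=not → not all inputs occur → does not occur.
Power feed 2 fails [OR]: Control chain 2 lost=not, Auxiliary wire rope 2 offline=not, Secondary gearbox 2 fails=not → no input occurs → does not occur.
Dam spillway gate fails to open [OR]: Backup hoist inoperative=not, Power feed lost=not, Backup hoist 2 lost=occurs, Power feed 2 fails=not → at least one input occurs → occurs.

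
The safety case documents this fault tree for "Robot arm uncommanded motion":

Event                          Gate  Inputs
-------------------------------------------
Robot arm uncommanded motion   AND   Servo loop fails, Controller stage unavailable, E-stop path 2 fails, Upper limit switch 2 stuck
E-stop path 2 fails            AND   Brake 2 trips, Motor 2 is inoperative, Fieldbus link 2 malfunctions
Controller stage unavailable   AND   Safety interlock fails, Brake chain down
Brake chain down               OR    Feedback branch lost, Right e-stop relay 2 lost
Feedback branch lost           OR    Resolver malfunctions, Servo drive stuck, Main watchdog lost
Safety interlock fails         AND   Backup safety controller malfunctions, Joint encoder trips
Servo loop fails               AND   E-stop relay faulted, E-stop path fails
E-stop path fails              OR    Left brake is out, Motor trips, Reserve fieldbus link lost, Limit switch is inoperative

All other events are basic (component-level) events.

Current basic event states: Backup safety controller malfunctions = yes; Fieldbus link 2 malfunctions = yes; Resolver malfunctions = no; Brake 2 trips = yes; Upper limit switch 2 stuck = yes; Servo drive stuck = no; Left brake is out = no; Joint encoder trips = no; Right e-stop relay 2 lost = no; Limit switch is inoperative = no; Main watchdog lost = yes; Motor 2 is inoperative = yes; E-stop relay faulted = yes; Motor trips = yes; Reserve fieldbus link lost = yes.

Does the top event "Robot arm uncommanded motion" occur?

E-stop path fails [OR]: Left brake is out=not, Motor trips=occurs, Reserve fieldbus link lost=occurs, Limit switch is inoperative=not → at least one input occurs → occurs.
Servo loop fails [AND]: E-stop relay faulted=occurs, E-stop path fails=occurs → all inputs occur → occurs.
Safety interlock fails [AND]: Backup safety controller malfunctions=occurs, Joint encoder trips=not → not all inputs occur → does not occur.
Feedback branch lost [OR]: Resolver malfunctions=not, Servo drive stuck=not, Main watchdog lost=occurs → at least one input occurs → occurs.
Brake chain down [OR]: Feedback branch lost=occurs, Right e-stop relay 2 lost=not → at least one input occurs → occurs.
Controller stage unavailable [AND]: Safety interlock fails=not, Brake chain down=occurs → not all inputs occur → does not occur.
E-stop path 2 fails [AND]: Brake 2 trips=occurs, Motor 2 is inoperative=occurs, Fieldbus link 2 malfunctions=occurs → all inputs occur → occurs.
Robot arm uncommanded motion [AND]: Servo loop fails=occurs, Controller stage unavailable=not, E-stop path 2 fails=occurs, Upper limit switch 2 stuck=occurs → not all inputs occur → does not occur.

No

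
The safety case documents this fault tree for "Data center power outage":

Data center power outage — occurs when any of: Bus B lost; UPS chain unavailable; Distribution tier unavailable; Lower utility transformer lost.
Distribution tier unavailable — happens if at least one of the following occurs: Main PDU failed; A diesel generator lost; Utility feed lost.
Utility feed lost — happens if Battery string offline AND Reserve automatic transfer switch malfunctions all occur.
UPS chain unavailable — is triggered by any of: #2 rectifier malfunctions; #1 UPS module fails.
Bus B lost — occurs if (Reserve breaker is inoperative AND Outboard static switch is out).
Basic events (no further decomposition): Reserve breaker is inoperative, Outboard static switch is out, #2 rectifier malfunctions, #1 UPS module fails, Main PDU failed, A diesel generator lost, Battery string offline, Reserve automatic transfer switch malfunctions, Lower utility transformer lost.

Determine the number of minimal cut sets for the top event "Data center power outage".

7

Bus B lost [AND]: one cut set from each child combined → 1 × 1 = 1 cut set(s).
UPS chain unavailable [OR]: union of children's cut sets → 2 cut set(s).
Utility feed lost [AND]: one cut set from each child combined → 1 × 1 = 1 cut set(s).
Distribution tier unavailable [OR]: union of children's cut sets → 3 cut set(s).
Data center power outage [OR]: union of children's cut sets → 7 cut set(s).
Minimal cut sets: {Outboard static switch is out, Reserve breaker is inoperative}; {#2 rectifier malfunctions}; {#1 UPS module fails}; {Main PDU failed}; {A diesel generator lost}; {Battery string offline, Reserve automatic transfer switch malfunctions}; {Lower utility transformer lost}.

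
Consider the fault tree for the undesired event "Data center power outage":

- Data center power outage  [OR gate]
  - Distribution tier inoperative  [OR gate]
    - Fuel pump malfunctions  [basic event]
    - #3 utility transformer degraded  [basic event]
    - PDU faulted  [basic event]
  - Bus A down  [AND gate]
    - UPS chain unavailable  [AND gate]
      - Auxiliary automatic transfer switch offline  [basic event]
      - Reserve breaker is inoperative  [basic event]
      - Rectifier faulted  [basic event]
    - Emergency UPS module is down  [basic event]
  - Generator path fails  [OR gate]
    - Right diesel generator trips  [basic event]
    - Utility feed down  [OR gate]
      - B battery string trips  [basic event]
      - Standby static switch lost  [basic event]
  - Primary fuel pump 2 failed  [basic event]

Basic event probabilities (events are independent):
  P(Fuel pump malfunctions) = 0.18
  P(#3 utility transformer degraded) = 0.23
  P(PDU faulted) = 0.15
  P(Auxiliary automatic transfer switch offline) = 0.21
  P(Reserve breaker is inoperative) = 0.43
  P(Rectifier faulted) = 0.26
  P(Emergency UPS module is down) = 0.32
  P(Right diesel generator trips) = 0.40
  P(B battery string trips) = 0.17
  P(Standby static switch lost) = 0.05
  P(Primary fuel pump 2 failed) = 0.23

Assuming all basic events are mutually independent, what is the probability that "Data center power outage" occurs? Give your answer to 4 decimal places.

P(Distribution tier inoperative) [OR] = 1 − (1−0.18) × (1−0.23) × (1−0.15) = 0.463310
P(UPS chain unavailable) [AND] = 0.21 × 0.43 × 0.26 = 0.023478
P(Bus A down) [AND] = 0.023478 × 0.32 = 0.007513
P(Utility feed down) [OR] = 1 − (1−0.17) × (1−0.05) = 0.211500
P(Generator path fails) [OR] = 1 − (1−0.40) × (1−0.211500) = 0.526900
P(Data center power outage) [OR] = 1 − (1−0.463310) × (1−0.007513) × (1−0.526900) × (1−0.23) = 0.805960
Rounded to 4 decimal places: P(Data center power outage) ≈ 0.8060.

0.8060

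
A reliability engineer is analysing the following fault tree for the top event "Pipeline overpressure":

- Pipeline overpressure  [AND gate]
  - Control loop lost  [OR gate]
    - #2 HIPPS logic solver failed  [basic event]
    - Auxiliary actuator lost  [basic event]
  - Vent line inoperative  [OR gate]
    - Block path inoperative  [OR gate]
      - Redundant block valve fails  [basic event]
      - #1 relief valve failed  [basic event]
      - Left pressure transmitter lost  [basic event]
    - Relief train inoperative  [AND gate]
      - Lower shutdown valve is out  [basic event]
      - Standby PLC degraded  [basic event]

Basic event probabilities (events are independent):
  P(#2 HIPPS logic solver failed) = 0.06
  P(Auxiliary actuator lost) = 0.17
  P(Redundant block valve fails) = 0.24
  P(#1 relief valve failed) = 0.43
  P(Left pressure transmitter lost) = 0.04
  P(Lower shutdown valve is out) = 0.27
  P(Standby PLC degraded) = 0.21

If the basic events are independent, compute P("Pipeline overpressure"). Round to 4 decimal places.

0.1336

P(Control loop lost) [OR] = 1 − (1−0.06) × (1−0.17) = 0.219800
P(Block path inoperative) [OR] = 1 − (1−0.24) × (1−0.43) × (1−0.04) = 0.584128
P(Relief train inoperative) [AND] = 0.27 × 0.21 = 0.056700
P(Vent line inoperative) [OR] = 1 − (1−0.584128) × (1−0.056700) = 0.607708
P(Pipeline overpressure) [AND] = 0.219800 × 0.607708 = 0.133574
Rounded to 4 decimal places: P(Pipeline overpressure) ≈ 0.1336.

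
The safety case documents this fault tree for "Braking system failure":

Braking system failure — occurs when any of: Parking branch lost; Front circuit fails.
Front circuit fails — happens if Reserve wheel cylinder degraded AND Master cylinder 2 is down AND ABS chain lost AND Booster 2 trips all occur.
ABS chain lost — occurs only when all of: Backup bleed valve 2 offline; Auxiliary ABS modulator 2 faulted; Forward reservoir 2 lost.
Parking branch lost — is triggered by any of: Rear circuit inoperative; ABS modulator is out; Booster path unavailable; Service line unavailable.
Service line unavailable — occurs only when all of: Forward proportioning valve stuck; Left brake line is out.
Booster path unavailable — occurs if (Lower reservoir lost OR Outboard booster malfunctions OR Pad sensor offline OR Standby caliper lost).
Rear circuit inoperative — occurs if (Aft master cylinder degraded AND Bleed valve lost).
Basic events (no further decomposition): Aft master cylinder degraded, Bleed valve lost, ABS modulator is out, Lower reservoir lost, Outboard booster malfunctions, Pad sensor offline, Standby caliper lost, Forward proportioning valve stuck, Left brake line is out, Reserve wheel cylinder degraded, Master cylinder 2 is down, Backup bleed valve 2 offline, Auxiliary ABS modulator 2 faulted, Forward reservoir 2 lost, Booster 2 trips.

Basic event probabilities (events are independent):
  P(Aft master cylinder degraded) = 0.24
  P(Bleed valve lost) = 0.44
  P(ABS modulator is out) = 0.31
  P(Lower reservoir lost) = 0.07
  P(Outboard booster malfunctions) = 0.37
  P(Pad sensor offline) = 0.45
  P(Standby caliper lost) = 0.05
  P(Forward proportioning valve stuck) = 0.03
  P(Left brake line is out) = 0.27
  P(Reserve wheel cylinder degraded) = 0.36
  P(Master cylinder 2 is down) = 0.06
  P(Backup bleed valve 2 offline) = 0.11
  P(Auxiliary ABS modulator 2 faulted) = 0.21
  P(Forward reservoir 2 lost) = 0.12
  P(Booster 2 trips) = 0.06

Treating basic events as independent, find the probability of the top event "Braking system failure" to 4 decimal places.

P(Rear circuit inoperative) [AND] = 0.24 × 0.44 = 0.105600
P(Booster path unavailable) [OR] = 1 − (1−0.07) × (1−0.37) × (1−0.45) × (1−0.05) = 0.693867
P(Service line unavailable) [AND] = 0.03 × 0.27 = 0.008100
P(Parking branch lost) [OR] = 1 − (1−0.105600) × (1−0.31) × (1−0.693867) × (1−0.008100) = 0.812605
P(ABS chain lost) [AND] = 0.11 × 0.21 × 0.12 = 0.002772
P(Front circuit fails) [AND] = 0.36 × 0.06 × 0.002772 × 0.06 = 0.000004
P(Braking system failure) [OR] = 1 − (1−0.812605) × (1−0.000004) = 0.812606
Rounded to 4 decimal places: P(Braking system failure) ≈ 0.8126.

0.8126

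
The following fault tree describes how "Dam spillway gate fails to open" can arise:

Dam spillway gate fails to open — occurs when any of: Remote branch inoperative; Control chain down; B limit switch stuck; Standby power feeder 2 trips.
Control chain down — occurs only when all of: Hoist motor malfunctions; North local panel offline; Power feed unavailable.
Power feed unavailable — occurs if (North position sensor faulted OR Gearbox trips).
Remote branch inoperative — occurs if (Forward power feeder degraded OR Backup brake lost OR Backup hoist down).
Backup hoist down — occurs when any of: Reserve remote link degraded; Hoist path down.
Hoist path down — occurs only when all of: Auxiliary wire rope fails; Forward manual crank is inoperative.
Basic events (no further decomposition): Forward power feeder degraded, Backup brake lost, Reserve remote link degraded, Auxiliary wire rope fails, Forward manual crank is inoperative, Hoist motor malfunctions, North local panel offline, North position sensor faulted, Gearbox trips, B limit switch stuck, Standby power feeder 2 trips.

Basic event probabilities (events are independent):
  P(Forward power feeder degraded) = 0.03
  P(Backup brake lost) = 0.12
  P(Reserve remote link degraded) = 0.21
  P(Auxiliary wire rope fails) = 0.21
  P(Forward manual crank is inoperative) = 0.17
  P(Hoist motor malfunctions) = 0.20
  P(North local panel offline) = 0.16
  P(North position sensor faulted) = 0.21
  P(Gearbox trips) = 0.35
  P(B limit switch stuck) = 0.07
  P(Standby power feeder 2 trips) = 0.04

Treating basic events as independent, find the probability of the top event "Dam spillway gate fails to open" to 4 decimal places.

P(Hoist path down) [AND] = 0.21 × 0.17 = 0.035700
P(Backup hoist down) [OR] = 1 − (1−0.21) × (1−0.035700) = 0.238203
P(Remote branch inoperative) [OR] = 1 − (1−0.03) × (1−0.12) × (1−0.238203) = 0.349730
P(Power feed unavailable) [OR] = 1 − (1−0.21) × (1−0.35) = 0.486500
P(Control chain down) [AND] = 0.20 × 0.16 × 0.486500 = 0.015568
P(Dam spillway gate fails to open) [OR] = 1 − (1−0.349730) × (1−0.015568) × (1−0.07) × (1−0.04) = 0.428477
Rounded to 4 decimal places: P(Dam spillway gate fails to open) ≈ 0.4285.

0.4285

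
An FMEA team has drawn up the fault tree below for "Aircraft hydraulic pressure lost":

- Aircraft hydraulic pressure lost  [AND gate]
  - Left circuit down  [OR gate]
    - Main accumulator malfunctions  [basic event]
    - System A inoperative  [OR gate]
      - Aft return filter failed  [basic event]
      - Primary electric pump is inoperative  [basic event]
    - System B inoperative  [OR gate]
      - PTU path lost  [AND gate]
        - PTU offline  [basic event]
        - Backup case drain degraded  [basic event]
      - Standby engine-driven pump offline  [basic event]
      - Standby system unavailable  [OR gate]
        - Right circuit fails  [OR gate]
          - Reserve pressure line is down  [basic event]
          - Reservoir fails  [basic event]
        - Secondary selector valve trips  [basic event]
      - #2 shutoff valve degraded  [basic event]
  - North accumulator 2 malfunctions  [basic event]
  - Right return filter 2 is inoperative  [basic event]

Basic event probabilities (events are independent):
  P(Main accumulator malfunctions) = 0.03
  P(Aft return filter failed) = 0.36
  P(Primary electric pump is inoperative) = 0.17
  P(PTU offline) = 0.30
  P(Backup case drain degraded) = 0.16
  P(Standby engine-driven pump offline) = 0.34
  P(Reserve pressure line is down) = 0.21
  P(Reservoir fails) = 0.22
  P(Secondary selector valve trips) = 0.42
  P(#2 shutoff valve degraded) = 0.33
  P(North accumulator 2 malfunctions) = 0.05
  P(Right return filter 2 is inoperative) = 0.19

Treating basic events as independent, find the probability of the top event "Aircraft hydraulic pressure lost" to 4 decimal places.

0.0088

P(System A inoperative) [OR] = 1 − (1−0.36) × (1−0.17) = 0.468800
P(PTU path lost) [AND] = 0.30 × 0.16 = 0.048000
P(Right circuit fails) [OR] = 1 − (1−0.21) × (1−0.22) = 0.383800
P(Standby system unavailable) [OR] = 1 − (1−0.383800) × (1−0.42) = 0.642604
P(System B inoperative) [OR] = 1 − (1−0.048000) × (1−0.34) × (1−0.642604) × (1−0.33) = 0.849545
P(Left circuit down) [OR] = 1 − (1−0.03) × (1−0.468800) × (1−0.849545) = 0.922476
P(Aircraft hydraulic pressure lost) [AND] = 0.922476 × 0.05 × 0.19 = 0.008764
Rounded to 4 decimal places: P(Aircraft hydraulic pressure lost) ≈ 0.0088.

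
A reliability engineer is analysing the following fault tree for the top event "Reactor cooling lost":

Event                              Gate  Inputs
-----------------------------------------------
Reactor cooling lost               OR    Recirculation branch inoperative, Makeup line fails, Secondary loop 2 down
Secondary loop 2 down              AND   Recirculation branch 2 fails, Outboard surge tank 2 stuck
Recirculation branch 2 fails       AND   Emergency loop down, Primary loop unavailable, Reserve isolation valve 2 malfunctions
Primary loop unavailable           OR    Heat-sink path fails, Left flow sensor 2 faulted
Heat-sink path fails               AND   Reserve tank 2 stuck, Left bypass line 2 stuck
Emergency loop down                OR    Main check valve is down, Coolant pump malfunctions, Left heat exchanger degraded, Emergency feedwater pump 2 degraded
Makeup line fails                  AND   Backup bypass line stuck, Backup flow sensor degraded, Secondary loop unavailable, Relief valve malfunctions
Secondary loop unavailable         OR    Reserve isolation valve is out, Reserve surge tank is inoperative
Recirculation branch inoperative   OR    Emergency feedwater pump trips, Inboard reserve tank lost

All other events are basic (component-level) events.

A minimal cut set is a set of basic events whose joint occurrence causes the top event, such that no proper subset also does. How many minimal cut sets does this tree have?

12

Recirculation branch inoperative [OR]: union of children's cut sets → 2 cut set(s).
Secondary loop unavailable [OR]: union of children's cut sets → 2 cut set(s).
Makeup line fails [AND]: one cut set from each child combined → 1 × 1 × 2 × 1 = 2 cut set(s).
Emergency loop down [OR]: union of children's cut sets → 4 cut set(s).
Heat-sink path fails [AND]: one cut set from each child combined → 1 × 1 = 1 cut set(s).
Primary loop unavailable [OR]: union of children's cut sets → 2 cut set(s).
Recirculation branch 2 fails [AND]: one cut set from each child combined → 4 × 2 × 1 = 8 cut set(s).
Secondary loop 2 down [AND]: one cut set from each child combined → 8 × 1 = 8 cut set(s).
Reactor cooling lost [OR]: union of children's cut sets → 12 cut set(s).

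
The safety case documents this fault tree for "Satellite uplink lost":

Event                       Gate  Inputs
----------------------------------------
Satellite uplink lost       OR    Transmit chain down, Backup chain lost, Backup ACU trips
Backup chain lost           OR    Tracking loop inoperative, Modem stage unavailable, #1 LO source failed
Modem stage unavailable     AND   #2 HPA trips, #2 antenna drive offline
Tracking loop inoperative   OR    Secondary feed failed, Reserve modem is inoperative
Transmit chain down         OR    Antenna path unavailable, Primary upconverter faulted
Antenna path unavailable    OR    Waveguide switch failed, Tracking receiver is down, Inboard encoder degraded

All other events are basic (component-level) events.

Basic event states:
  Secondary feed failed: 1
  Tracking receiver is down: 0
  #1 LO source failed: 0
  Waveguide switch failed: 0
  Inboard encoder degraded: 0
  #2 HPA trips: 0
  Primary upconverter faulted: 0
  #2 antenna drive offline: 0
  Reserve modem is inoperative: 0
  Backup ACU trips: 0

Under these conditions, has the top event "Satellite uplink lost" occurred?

Antenna path unavailable [OR]: Waveguide switch failed=not, Tracking receiver is down=not, Inboard encoder degraded=not → no input occurs → does not occur.
Transmit chain down [OR]: Antenna path unavailable=not, Primary upconverter faulted=not → no input occurs → does not occur.
Tracking loop inoperative [OR]: Secondary feed failed=occurs, Reserve modem is inoperative=not → at least one input occurs → occurs.
Modem stage unavailable [AND]: #2 HPA trips=not, #2 antenna drive offline=not → not all inputs occur → does not occur.
Backup chain lost [OR]: Tracking loop inoperative=occurs, Modem stage unavailable=not, #1 LO source failed=not → at least one input occurs → occurs.
Satellite uplink lost [OR]: Transmit chain down=not, Backup chain lost=occurs, Backup ACU trips=not → at least one input occurs → occurs.

Yes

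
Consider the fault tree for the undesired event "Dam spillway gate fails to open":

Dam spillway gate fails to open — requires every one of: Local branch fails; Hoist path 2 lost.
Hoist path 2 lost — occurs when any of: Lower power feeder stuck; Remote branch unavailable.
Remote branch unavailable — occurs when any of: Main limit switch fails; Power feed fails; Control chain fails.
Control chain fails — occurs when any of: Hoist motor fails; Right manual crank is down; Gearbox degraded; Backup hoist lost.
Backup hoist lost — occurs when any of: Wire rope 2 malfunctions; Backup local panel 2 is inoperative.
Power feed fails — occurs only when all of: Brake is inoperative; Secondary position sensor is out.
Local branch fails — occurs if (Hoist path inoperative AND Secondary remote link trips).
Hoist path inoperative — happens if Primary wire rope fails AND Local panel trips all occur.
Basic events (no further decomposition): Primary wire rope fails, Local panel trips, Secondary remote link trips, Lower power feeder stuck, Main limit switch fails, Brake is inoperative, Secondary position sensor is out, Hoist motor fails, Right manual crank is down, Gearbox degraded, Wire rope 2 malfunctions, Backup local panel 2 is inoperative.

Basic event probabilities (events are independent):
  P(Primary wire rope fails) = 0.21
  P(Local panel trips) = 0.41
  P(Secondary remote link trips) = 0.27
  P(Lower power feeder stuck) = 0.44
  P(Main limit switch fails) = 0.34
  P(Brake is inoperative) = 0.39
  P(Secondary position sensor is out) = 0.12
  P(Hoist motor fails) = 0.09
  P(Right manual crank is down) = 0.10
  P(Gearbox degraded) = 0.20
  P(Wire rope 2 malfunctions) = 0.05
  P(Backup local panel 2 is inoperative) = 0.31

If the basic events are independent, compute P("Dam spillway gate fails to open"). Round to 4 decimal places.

P(Hoist path inoperative) [AND] = 0.21 × 0.41 = 0.086100
P(Local branch fails) [AND] = 0.086100 × 0.27 = 0.023247
P(Power feed fails) [AND] = 0.39 × 0.12 = 0.046800
P(Backup hoist lost) [OR] = 1 − (1−0.05) × (1−0.31) = 0.344500
P(Control chain fails) [OR] = 1 − (1−0.09) × (1−0.10) × (1−0.20) × (1−0.344500) = 0.570516
P(Remote branch unavailable) [OR] = 1 − (1−0.34) × (1−0.046800) × (1−0.570516) = 0.729806
P(Hoist path 2 lost) [OR] = 1 − (1−0.44) × (1−0.729806) = 0.848691
P(Dam spillway gate fails to open) [AND] = 0.023247 × 0.848691 = 0.019730
Rounded to 4 decimal places: P(Dam spillway gate fails to open) ≈ 0.0197.

0.0197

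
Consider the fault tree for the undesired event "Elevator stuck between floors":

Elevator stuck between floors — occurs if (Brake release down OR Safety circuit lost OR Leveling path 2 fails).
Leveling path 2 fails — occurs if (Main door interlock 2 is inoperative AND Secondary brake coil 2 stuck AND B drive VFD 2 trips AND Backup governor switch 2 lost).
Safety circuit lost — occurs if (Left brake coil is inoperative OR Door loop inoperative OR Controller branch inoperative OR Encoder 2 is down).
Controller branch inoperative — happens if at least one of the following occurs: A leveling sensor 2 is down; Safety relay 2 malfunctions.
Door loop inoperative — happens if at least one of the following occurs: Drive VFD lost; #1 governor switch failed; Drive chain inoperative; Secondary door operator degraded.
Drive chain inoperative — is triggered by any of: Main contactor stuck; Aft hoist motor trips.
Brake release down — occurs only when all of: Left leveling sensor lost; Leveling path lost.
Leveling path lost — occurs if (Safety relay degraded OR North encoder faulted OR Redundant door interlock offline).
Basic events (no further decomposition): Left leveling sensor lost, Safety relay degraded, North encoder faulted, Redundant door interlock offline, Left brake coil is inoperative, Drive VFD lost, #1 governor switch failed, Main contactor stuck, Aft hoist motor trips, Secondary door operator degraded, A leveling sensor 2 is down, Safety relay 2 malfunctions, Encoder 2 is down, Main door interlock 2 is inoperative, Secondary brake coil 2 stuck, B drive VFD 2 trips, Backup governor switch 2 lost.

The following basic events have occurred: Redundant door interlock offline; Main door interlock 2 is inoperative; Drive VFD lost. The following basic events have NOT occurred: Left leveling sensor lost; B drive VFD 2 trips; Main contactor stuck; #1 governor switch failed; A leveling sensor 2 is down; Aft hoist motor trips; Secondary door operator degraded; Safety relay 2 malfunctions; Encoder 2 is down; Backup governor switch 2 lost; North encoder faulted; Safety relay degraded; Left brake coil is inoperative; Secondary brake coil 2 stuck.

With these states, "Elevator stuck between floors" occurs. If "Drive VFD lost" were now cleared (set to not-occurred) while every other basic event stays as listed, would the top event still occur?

No

Counterfactual: set "Drive VFD lost" to not occurred.
Leveling path lost [OR]: Safety relay degraded=not, North encoder faulted=not, Redundant door interlock offline=occurs → at least one input occurs → occurs.
Brake release down [AND]: Left leveling sensor lost=not, Leveling path lost=occurs → not all inputs occur → does not occur.
Drive chain inoperative [OR]: Main contactor stuck=not, Aft hoist motor trips=not → no input occurs → does not occur.
Door loop inoperative [OR]: Drive VFD lost=not, #1 governor switch failed=not, Drive chain inoperative=not, Secondary door operator degraded=not → no input occurs → does not occur.
Controller branch inoperative [OR]: A leveling sensor 2 is down=not, Safety relay 2 malfunctions=not → no input occurs → does not occur.
Safety circuit lost [OR]: Left brake coil is inoperative=not, Door loop inoperative=not, Controller branch inoperative=not, Encoder 2 is down=not → no input occurs → does not occur.
Leveling path 2 fails [AND]: Main door interlock 2 is inoperative=occurs, Secondary brake coil 2 stuck=not, B drive VFD 2 trips=not, Backup governor switch 2 lost=not → not all inputs occur → does not occur.
Elevator stuck between floors [OR]: Brake release down=not, Safety circuit lost=not, Leveling path 2 fails=not → no input occurs → does not occur.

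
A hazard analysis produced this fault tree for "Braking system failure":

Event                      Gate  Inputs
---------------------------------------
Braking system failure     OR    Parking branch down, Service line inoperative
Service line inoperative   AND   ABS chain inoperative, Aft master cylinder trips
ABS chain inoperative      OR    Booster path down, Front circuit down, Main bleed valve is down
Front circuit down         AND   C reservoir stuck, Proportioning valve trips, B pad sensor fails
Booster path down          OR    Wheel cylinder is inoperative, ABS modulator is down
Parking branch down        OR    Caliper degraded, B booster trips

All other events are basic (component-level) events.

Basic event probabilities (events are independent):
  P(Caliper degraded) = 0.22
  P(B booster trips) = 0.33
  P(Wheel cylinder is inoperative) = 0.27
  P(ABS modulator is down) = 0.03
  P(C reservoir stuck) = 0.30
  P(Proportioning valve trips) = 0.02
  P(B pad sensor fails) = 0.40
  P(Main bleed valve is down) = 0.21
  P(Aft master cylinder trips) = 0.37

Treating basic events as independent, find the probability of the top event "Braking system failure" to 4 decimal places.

0.5629

P(Parking branch down) [OR] = 1 − (1−0.22) × (1−0.33) = 0.477400
P(Booster path down) [OR] = 1 − (1−0.27) × (1−0.03) = 0.291900
P(Front circuit down) [AND] = 0.30 × 0.02 × 0.40 = 0.002400
P(ABS chain inoperative) [OR] = 1 − (1−0.291900) × (1−0.002400) × (1−0.21) = 0.441944
P(Service line inoperative) [AND] = 0.441944 × 0.37 = 0.163519
P(Braking system failure) [OR] = 1 − (1−0.477400) × (1−0.163519) = 0.562855
Rounded to 4 decimal places: P(Braking system failure) ≈ 0.5629.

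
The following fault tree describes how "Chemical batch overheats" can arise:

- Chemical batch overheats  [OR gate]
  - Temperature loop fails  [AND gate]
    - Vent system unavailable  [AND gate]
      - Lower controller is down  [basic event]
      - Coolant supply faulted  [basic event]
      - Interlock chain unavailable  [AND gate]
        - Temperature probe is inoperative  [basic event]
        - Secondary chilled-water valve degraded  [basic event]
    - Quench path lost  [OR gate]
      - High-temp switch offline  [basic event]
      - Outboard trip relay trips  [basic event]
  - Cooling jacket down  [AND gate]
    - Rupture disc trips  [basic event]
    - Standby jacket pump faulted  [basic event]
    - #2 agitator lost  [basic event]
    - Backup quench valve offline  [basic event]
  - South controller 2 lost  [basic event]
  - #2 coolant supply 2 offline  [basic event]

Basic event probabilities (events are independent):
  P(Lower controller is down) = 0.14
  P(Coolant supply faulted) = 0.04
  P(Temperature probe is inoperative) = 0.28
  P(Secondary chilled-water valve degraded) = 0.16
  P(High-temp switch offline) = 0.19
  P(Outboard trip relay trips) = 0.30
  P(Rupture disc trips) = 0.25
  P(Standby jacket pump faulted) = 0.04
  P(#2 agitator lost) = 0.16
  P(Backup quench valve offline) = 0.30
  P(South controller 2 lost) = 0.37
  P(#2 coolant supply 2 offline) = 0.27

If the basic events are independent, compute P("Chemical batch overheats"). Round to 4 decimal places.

P(Interlock chain unavailable) [AND] = 0.28 × 0.16 = 0.044800
P(Vent system unavailable) [AND] = 0.14 × 0.04 × 0.044800 = 0.000251
P(Quench path lost) [OR] = 1 − (1−0.19) × (1−0.30) = 0.433000
P(Temperature loop fails) [AND] = 0.000251 × 0.433000 = 0.000109
P(Cooling jacket down) [AND] = 0.25 × 0.04 × 0.16 × 0.30 = 0.000480
P(Chemical batch overheats) [OR] = 1 − (1−0.000109) × (1−0.000480) × (1−0.37) × (1−0.27) = 0.540371
Rounded to 4 decimal places: P(Chemical batch overheats) ≈ 0.5404.

0.5404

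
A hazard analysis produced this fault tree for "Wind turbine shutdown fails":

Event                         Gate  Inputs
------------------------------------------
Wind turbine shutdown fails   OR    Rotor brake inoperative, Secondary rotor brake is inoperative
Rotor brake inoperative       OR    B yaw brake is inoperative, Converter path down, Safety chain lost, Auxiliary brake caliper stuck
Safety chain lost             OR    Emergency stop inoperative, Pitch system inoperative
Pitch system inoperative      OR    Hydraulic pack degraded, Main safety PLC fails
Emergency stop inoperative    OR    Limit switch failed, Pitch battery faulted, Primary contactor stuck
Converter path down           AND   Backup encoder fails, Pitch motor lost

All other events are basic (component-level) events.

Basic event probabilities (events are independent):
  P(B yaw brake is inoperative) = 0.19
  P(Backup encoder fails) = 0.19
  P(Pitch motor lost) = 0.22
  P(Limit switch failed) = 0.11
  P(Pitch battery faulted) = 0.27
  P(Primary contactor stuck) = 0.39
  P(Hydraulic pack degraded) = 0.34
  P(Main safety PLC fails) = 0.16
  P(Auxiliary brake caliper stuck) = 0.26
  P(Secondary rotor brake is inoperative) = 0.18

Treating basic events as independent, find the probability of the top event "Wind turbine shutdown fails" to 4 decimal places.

0.8965

P(Converter path down) [AND] = 0.19 × 0.22 = 0.041800
P(Emergency stop inoperative) [OR] = 1 − (1−0.11) × (1−0.27) × (1−0.39) = 0.603683
P(Pitch system inoperative) [OR] = 1 − (1−0.34) × (1−0.16) = 0.445600
P(Safety chain lost) [OR] = 1 − (1−0.603683) × (1−0.445600) = 0.780282
P(Rotor brake inoperative) [OR] = 1 − (1−0.19) × (1−0.041800) × (1−0.780282) × (1−0.26) = 0.873806
P(Wind turbine shutdown fails) [OR] = 1 − (1−0.873806) × (1−0.18) = 0.896521
Rounded to 4 decimal places: P(Wind turbine shutdown fails) ≈ 0.8965.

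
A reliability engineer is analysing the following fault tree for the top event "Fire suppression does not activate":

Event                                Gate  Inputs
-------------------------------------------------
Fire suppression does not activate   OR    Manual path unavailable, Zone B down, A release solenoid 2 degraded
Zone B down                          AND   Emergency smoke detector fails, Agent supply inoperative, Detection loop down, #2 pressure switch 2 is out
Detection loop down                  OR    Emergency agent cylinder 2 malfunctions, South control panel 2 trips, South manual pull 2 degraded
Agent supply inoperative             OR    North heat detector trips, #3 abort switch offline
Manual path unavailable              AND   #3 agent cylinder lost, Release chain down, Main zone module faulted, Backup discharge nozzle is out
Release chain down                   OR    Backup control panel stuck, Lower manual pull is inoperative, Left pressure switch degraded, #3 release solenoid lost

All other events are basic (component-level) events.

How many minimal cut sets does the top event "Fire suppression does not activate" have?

Release chain down [OR]: union of children's cut sets → 4 cut set(s).
Manual path unavailable [AND]: one cut set from each child combined → 1 × 4 × 1 × 1 = 4 cut set(s).
Agent supply inoperative [OR]: union of children's cut sets → 2 cut set(s).
Detection loop down [OR]: union of children's cut sets → 3 cut set(s).
Zone B down [AND]: one cut set from each child combined → 1 × 2 × 3 × 1 = 6 cut set(s).
Fire suppression does not activate [OR]: union of children's cut sets → 11 cut set(s).

11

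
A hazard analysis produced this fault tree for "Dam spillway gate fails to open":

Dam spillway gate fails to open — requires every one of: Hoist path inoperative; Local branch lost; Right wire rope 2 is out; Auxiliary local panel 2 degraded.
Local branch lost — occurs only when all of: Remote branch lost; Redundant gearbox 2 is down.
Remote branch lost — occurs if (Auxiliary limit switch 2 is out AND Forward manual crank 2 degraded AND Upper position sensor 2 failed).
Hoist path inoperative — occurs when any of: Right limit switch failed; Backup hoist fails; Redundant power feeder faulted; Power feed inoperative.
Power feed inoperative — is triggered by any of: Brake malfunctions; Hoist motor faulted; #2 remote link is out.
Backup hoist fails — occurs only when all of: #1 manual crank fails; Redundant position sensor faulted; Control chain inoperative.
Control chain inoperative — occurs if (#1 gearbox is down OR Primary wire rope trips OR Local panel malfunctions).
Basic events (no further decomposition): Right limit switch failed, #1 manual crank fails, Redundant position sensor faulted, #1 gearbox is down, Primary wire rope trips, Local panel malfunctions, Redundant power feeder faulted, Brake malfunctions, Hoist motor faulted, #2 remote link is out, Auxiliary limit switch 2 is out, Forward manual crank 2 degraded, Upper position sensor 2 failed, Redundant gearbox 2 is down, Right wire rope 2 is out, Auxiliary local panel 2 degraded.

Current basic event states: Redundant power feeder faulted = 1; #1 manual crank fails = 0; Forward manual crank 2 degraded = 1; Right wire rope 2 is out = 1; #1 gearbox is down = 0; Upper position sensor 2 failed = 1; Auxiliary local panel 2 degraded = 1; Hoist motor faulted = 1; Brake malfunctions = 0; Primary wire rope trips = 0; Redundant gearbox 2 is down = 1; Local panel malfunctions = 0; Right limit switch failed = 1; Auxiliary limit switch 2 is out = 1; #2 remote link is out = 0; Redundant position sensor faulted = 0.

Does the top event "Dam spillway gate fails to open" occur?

Yes

Control chain inoperative [OR]: #1 gearbox is down=not, Primary wire rope trips=not, Local panel malfunctions=not → no input occurs → does not occur.
Backup hoist fails [AND]: #1 manual crank fails=not, Redundant position sensor faulted=not, Control chain inoperative=not → not all inputs occur → does not occur.
Power feed inoperative [OR]: Brake malfunctions=not, Hoist motor faulted=occurs, #2 remote link is out=not → at least one input occurs → occurs.
Hoist path inoperative [OR]: Right limit switch failed=occurs, Backup hoist fails=not, Redundant power feeder faulted=occurs, Power feed inoperative=occurs → at least one input occurs → occurs.
Remote branch lost [AND]: Auxiliary limit switch 2 is out=occurs, Forward manual crank 2 degraded=occurs, Upper position sensor 2 failed=occurs → all inputs occur → occurs.
Local branch lost [AND]: Remote branch lost=occurs, Redundant gearbox 2 is down=occurs → all inputs occur → occurs.
Dam spillway gate fails to open [AND]: Hoist path inoperative=occurs, Local branch lost=occurs, Right wire rope 2 is out=occurs, Auxiliary local panel 2 degraded=occurs → all inputs occur → occurs.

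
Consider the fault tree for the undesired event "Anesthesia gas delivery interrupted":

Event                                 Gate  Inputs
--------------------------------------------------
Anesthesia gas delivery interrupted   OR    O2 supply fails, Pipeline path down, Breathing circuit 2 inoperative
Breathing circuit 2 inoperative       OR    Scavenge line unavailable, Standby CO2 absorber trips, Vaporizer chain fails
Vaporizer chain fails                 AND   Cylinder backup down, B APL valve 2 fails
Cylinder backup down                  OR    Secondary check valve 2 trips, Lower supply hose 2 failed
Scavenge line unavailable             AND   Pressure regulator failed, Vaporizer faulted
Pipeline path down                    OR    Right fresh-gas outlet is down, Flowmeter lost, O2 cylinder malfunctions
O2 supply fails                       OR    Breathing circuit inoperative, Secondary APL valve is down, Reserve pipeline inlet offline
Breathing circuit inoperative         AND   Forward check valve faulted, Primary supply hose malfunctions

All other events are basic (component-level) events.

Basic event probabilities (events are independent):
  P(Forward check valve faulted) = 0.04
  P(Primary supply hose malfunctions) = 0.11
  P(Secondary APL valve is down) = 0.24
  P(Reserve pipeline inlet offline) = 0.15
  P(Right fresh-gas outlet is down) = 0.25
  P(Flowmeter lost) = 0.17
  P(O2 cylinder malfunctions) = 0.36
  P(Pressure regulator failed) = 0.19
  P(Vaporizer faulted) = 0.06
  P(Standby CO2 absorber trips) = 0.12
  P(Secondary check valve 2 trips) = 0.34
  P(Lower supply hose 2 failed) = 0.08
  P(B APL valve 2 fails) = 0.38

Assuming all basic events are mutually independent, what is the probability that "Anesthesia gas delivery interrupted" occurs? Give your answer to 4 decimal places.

0.8104

P(Breathing circuit inoperative) [AND] = 0.04 × 0.11 = 0.004400
P(O2 supply fails) [OR] = 1 − (1−0.004400) × (1−0.24) × (1−0.15) = 0.356842
P(Pipeline path down) [OR] = 1 − (1−0.25) × (1−0.17) × (1−0.36) = 0.601600
P(Scavenge line unavailable) [AND] = 0.19 × 0.06 = 0.011400
P(Cylinder backup down) [OR] = 1 − (1−0.34) × (1−0.08) = 0.392800
P(Vaporizer chain fails) [AND] = 0.392800 × 0.38 = 0.149264
P(Breathing circuit 2 inoperative) [OR] = 1 − (1−0.011400) × (1−0.12) × (1−0.149264) = 0.259887
P(Anesthesia gas delivery interrupted) [OR] = 1 − (1−0.356842) × (1−0.601600) × (1−0.259887) = 0.810358
Rounded to 4 decimal places: P(Anesthesia gas delivery interrupted) ≈ 0.8104.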